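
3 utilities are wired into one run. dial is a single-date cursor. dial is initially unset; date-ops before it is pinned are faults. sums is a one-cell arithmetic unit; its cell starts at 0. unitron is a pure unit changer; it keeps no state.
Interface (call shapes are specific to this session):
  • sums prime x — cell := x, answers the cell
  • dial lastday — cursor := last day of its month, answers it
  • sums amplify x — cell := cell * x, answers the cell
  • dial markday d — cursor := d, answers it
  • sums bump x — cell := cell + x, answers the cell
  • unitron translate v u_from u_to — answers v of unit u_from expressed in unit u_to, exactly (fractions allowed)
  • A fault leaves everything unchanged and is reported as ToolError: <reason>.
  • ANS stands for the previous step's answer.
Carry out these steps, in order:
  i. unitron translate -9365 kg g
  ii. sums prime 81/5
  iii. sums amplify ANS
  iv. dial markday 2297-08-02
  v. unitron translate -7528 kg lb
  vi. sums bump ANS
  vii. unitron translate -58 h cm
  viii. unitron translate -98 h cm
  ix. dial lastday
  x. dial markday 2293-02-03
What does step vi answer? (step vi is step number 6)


·→ unitron translate(v→-9365, u_from→kg, u_to→g)
·← -9365000
·→ sums prime(x→81/5)
·← 81/5
·→ sums amplify(x→ANS)
·← 6561/25
·→ dial markday(d→2297-08-02)
·← 2297-08-02
·→ unitron translate(v→-7528, u_from→kg, u_to→lb)
·← -752800000000/45359237
·→ sums bump(x→ANS)
·← -18522398046043/1133980925
·→ unitron translate(v→-58, u_from→h, u_to→cm)
·← ToolError: incompatible units
·→ unitron translate(v→-98, u_from→h, u_to→cm)
·← ToolError: incompatible units
·→ dial lastday()
·← 2297-08-31
·→ dial markday(d→2293-02-03)
·← 2293-02-03

Answer: -18522398046043/1133980925


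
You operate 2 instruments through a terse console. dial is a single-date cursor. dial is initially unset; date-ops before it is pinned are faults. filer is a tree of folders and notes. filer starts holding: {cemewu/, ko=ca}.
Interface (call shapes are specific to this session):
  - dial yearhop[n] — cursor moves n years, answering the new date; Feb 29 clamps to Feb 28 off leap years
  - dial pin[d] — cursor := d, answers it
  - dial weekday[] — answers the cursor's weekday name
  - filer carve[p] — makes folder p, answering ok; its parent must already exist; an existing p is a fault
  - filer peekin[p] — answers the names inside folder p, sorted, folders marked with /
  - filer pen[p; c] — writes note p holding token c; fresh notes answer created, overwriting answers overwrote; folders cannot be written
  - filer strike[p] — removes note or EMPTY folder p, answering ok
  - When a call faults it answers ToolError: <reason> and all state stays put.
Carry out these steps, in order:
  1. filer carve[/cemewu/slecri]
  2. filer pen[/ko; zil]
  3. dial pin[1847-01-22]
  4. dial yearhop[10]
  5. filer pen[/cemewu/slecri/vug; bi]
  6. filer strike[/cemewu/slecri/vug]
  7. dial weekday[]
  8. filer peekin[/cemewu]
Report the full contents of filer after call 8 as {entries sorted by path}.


Answer: {cemewu/, cemewu/slecri/, ko=zil}

Derivation:
>> filer carve(p→/cemewu/slecri)
<< ok
>> filer pen(p→/ko, c→zil)
<< overwrote
>> dial pin(d→1847-01-22)
<< 1847-01-22
>> dial yearhop(n→10)
<< 1857-01-22
>> filer pen(p→/cemewu/slecri/vug, c→bi)
<< created
>> filer strike(p→/cemewu/slecri/vug)
<< ok
>> dial weekday()
<< Thursday
>> filer peekin(p→/cemewu)
<< [slecri/]


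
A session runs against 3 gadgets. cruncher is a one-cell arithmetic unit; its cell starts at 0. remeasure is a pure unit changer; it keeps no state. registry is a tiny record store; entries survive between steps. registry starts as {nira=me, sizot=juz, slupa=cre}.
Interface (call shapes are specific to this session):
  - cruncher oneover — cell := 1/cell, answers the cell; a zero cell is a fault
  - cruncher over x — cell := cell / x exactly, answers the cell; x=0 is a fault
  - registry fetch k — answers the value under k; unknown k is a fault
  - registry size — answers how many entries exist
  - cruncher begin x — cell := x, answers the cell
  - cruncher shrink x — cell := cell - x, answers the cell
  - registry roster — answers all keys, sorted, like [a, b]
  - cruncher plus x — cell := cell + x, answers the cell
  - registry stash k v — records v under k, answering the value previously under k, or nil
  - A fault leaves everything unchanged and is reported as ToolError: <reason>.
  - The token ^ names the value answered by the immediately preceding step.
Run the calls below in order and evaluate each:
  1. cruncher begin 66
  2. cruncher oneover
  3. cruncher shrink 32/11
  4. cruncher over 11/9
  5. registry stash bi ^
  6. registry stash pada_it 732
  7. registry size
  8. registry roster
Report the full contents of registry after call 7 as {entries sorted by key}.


I call cruncher begin using x=66, giving 66.
I invoke cruncher oneover, giving 1/66.
Next I call cruncher shrink using x=32/11, yielding -191/66.
Then cruncher over using x=11/9, yielding -573/242.
I use registry stash using k=bi, v=^, which returns nil.
I use registry stash using k=pada_it, v=732, — result: nil.
Using registry size, — result: 5.
I call registry roster(), → [bi, nira, pada_it, sizot, slupa].

Answer: {bi=-573/242, nira=me, pada_it=732, sizot=juz, slupa=cre}


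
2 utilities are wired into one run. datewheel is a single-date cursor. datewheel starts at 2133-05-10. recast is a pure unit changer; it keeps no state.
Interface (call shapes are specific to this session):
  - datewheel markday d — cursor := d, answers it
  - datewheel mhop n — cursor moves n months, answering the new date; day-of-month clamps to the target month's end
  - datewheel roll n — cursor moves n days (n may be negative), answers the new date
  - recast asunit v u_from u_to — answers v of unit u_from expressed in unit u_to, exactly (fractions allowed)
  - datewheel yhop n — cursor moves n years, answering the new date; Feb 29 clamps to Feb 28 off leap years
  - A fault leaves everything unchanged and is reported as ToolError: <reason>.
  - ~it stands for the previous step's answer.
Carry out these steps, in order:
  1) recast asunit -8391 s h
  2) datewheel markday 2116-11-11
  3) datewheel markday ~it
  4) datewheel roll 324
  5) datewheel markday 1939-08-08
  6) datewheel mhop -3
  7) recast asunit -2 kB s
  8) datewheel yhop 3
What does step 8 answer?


~$ recast asunit v='-8391' u_from='s' u_to='h'
  -2797/1200
~$ datewheel markday d='2116-11-11'
  2116-11-11
~$ datewheel markday d='~it'
  2116-11-11
~$ datewheel roll n='324'
  2117-10-01
~$ datewheel markday d='1939-08-08'
  1939-08-08
~$ datewheel mhop n='-3'
  1939-05-08
~$ recast asunit v='-2' u_from='kB' u_to='s'
  ToolError: incompatible units
~$ datewheel yhop n='3'
  1942-05-08

Answer: 1942-05-08


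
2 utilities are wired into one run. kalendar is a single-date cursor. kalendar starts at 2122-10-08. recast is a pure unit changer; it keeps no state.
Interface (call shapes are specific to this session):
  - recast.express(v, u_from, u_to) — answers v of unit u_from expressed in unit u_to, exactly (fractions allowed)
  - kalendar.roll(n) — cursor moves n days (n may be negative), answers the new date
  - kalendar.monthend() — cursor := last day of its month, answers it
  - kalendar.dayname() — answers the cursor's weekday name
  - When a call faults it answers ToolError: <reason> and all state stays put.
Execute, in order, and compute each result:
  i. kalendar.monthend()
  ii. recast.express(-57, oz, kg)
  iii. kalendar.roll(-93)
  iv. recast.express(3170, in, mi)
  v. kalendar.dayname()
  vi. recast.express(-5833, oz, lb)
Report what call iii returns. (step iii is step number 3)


Answer: 2122-07-30

Derivation:
[in] monthend
:: 2122-10-31
[in] express v='-57' u_from='oz' u_to='kg'
:: -2585476509/1600000000
[in] roll n='-93'
:: 2122-07-30
[in] express v='3170' u_from='in' u_to='mi'
:: 317/6336
[in] dayname
:: Thursday
[in] express v='-5833' u_from='oz' u_to='lb'
:: -5833/16


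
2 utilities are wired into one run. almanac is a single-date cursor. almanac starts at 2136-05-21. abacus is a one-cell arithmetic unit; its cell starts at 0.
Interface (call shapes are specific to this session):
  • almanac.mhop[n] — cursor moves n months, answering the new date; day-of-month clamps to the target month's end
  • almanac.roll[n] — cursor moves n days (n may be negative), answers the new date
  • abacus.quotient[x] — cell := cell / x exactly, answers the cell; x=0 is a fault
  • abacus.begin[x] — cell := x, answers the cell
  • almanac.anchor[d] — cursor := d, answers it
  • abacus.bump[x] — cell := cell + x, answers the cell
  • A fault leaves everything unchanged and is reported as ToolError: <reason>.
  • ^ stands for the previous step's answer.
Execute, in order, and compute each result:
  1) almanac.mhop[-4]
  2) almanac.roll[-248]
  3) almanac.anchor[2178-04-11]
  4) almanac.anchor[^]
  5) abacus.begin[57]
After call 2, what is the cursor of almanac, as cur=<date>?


Answer: cur=2135-05-18

Derivation:
Do: mhop[n=-4]
See: 2136-01-21
Do: roll[n=-248]
See: 2135-05-18
Do: anchor[d=2178-04-11]
See: 2178-04-11
Do: anchor[d=^]
See: 2178-04-11
Do: begin[x=57]
See: 57


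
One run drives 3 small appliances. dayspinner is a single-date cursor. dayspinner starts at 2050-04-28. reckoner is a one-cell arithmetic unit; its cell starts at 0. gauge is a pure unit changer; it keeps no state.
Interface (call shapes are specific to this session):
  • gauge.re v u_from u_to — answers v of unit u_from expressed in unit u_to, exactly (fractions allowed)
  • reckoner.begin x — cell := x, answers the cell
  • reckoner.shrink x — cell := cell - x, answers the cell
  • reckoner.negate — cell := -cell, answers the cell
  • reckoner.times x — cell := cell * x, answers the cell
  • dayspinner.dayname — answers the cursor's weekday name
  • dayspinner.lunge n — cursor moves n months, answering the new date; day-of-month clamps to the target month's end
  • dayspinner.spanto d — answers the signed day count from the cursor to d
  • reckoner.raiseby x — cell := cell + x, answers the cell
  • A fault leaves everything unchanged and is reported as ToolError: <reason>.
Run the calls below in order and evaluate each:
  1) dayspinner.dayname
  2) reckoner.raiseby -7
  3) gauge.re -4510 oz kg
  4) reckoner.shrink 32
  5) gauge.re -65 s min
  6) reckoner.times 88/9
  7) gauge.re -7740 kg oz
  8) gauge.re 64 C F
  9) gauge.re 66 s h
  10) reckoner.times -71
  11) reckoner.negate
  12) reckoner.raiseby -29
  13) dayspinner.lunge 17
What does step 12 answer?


==> dayname()
<== Thursday
==> raiseby(x=-7)
<== -7
==> re(v=-4510, u_from=oz, u_to=kg)
<== -20457015887/160000000
==> shrink(x=32)
<== -39
==> re(v=-65, u_from=s, u_to=min)
<== -13/12
==> times(x=88/9)
<== -1144/3
==> re(v=-7740, u_from=kg, u_to=oz)
<== -12384000000000/45359237
==> re(v=64, u_from=C, u_to=F)
<== 736/5
==> re(v=66, u_from=s, u_to=h)
<== 11/600
==> times(x=-71)
<== 81224/3
==> negate()
<== -81224/3
==> raiseby(x=-29)
<== -81311/3
==> lunge(n=17)
<== 2051-09-28

Answer: -81311/3


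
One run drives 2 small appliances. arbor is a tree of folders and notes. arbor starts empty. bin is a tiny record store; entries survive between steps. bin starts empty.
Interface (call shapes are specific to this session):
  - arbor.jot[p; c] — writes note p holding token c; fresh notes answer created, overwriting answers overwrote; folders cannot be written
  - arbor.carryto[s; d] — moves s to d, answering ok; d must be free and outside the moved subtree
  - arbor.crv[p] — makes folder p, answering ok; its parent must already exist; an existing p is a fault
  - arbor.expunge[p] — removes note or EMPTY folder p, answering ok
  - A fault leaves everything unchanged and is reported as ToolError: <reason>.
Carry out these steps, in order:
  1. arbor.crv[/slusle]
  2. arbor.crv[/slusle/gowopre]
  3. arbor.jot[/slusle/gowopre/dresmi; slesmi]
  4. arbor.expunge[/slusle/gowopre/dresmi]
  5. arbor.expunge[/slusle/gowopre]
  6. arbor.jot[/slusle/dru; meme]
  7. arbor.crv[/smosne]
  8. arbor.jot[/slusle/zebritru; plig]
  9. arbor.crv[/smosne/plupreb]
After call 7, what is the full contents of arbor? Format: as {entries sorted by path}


Answer: {slusle/, slusle/dru=meme, smosne/}

Derivation:
Calling arbor.crv passing /slusle, — result: ok.
Next I call arbor.crv passing /slusle/gowopre, and see ok.
Then arbor.jot passing /slusle/gowopre/dresmi, slesmi, giving created.
Invoking arbor.expunge passing /slusle/gowopre/dresmi, and see ok.
I call arbor.expunge passing /slusle/gowopre, giving ok.
Now I run arbor.jot passing /slusle/dru, meme: created.
I invoke arbor.crv passing /smosne, yielding ok.
Now I run arbor.jot passing /slusle/zebritru, plig, and get created.
Then arbor.crv passing /smosne/plupreb, yielding ok.


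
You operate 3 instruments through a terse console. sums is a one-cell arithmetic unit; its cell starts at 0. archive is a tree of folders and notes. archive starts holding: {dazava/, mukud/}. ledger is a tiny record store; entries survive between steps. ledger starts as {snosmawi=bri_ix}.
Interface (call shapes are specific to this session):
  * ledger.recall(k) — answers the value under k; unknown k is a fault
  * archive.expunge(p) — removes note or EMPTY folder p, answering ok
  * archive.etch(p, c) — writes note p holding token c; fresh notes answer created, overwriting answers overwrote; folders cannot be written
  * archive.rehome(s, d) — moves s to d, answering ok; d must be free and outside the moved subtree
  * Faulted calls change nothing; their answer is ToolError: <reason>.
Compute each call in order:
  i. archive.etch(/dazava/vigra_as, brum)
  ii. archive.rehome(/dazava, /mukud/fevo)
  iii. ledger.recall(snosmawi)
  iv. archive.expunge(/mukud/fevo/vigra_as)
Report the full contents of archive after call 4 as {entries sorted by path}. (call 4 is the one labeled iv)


Next I call archive.etch on p='/dazava/vigra_as', c='brum', — result: created.
I invoke archive.rehome on s='/dazava', d='/mukud/fevo', giving ok.
I call ledger.recall on k='snosmawi', and see bri_ix.
Then archive.expunge on p='/mukud/fevo/vigra_as', which returns ok.

Answer: {mukud/, mukud/fevo/}


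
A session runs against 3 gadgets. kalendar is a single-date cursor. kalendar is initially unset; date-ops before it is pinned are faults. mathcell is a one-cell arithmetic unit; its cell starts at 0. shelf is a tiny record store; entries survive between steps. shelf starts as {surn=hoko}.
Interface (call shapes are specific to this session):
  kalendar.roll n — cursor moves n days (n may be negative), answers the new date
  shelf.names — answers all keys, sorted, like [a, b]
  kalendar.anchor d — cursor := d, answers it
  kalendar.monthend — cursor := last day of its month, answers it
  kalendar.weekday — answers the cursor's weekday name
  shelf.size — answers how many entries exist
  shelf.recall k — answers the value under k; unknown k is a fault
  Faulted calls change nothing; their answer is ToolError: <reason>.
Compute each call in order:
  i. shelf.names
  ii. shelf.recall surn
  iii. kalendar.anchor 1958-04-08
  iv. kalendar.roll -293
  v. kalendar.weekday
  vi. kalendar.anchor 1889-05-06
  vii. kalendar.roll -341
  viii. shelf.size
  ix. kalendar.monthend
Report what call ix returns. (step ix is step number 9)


% 1. names() ~> [surn]
% 2. recall(k→surn) ~> hoko
% 3. anchor(d→1958-04-08) ~> 1958-04-08
% 4. roll(n→-293) ~> 1957-06-19
% 5. weekday() ~> Wednesday
% 6. anchor(d→1889-05-06) ~> 1889-05-06
% 7. roll(n→-341) ~> 1888-05-30
% 8. size() ~> 1
% 9. monthend() ~> 1888-05-31

Answer: 1888-05-31


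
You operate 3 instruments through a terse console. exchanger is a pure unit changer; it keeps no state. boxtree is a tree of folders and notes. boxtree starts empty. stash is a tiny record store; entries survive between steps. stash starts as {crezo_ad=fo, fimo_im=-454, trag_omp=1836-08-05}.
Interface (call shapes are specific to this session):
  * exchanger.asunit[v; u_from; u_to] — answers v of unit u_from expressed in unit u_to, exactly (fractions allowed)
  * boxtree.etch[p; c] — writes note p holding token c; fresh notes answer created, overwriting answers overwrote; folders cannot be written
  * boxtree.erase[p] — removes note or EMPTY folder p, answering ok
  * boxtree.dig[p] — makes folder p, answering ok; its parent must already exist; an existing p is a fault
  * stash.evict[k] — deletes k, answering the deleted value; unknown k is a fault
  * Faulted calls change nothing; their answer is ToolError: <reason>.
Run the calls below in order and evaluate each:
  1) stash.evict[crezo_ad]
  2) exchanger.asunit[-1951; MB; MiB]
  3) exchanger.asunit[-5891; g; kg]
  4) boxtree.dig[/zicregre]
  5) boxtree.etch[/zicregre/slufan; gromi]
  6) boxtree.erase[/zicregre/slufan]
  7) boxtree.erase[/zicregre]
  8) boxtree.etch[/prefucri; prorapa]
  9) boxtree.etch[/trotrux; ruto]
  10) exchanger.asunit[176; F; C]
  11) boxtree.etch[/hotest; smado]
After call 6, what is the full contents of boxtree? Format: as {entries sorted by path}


Act: stash.evict[k: crezo_ad]
Obs: fo
Act: exchanger.asunit[v: -1951; u_from: MB; u_to: MiB]
Obs: -30484375/16384
Act: exchanger.asunit[v: -5891; u_from: g; u_to: kg]
Obs: -5891/1000
Act: boxtree.dig[p: /zicregre]
Obs: ok
Act: boxtree.etch[p: /zicregre/slufan; c: gromi]
Obs: created
Act: boxtree.erase[p: /zicregre/slufan]
Obs: ok
Act: boxtree.erase[p: /zicregre]
Obs: ok
Act: boxtree.etch[p: /prefucri; c: prorapa]
Obs: created
Act: boxtree.etch[p: /trotrux; c: ruto]
Obs: created
Act: exchanger.asunit[v: 176; u_from: F; u_to: C]
Obs: 80
Act: boxtree.etch[p: /hotest; c: smado]
Obs: created

Answer: {zicregre/}


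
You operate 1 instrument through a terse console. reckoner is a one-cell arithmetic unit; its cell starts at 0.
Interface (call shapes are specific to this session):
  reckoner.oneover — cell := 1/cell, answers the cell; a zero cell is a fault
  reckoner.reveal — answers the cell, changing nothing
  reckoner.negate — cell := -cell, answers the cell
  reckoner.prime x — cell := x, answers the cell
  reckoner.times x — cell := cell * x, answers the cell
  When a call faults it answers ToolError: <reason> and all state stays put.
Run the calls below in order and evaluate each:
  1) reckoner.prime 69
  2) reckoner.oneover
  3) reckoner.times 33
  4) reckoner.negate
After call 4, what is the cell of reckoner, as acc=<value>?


Act: reckoner.prime[x='69']
Obs: 69
Act: reckoner.oneover[]
Obs: 1/69
Act: reckoner.times[x='33']
Obs: 11/23
Act: reckoner.negate[]
Obs: -11/23

Answer: acc=-11/23


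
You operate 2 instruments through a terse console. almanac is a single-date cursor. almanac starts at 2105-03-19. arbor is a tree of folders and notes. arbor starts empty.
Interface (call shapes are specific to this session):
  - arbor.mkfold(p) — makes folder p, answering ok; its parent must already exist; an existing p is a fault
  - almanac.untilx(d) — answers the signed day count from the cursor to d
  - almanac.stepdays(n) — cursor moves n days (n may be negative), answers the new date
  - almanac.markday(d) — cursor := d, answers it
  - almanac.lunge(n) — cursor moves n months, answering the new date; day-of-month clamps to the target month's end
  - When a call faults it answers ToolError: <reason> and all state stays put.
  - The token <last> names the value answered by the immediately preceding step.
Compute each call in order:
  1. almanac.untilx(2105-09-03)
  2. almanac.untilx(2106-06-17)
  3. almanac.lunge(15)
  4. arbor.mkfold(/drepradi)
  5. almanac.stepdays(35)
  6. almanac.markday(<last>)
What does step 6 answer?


Answer: 2106-07-24

Derivation:
# untilx(2105-09-03) => 168
# untilx(2106-06-17) => 455
# lunge(15) => 2106-06-19
# mkfold(/drepradi) => ok
# stepdays(35) => 2106-07-24
# markday(<last>) => 2106-07-24


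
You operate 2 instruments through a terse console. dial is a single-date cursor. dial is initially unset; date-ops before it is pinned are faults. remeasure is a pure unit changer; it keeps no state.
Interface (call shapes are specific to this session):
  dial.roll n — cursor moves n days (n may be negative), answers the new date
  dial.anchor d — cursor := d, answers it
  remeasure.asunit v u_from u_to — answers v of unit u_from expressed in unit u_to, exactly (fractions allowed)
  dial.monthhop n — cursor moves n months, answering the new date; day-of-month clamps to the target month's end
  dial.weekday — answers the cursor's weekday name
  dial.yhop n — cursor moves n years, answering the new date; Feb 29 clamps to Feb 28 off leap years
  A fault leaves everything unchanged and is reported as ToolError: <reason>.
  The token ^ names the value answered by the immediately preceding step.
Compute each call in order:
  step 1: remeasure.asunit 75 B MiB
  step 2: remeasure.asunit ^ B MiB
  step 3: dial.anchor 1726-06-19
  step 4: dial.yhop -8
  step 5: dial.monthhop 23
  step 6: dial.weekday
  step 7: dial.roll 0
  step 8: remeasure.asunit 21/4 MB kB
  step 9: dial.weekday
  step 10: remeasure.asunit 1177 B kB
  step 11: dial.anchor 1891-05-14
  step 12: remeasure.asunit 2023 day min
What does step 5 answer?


>> asunit(v→75, u_from→B, u_to→MiB)
<< 75/1048576
>> asunit(v→^, u_from→B, u_to→MiB)
<< 75/1099511627776
>> anchor(d→1726-06-19)
<< 1726-06-19
>> yhop(n→-8)
<< 1718-06-19
>> monthhop(n→23)
<< 1720-05-19
>> weekday()
<< Sunday
>> roll(n→0)
<< 1720-05-19
>> asunit(v→21/4, u_from→MB, u_to→kB)
<< 5250
>> weekday()
<< Sunday
>> asunit(v→1177, u_from→B, u_to→kB)
<< 1177/1000
>> anchor(d→1891-05-14)
<< 1891-05-14
>> asunit(v→2023, u_from→day, u_to→min)
<< 2913120

Answer: 1720-05-19


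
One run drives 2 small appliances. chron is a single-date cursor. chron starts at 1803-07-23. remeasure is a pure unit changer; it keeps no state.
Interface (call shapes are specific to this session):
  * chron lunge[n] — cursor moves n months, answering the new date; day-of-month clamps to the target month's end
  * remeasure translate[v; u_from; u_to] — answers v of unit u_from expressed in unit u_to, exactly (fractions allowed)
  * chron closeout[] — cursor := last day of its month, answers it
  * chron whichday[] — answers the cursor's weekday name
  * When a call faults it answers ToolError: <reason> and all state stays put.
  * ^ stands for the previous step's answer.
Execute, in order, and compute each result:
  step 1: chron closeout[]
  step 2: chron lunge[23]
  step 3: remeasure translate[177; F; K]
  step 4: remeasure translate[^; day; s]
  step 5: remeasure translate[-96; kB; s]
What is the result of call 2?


-> chron closeout()
<- 1803-07-31
-> chron lunge(n→23)
<- 1805-06-30
-> remeasure translate(v→177, u_from→F, u_to→K)
<- 63667/180
-> remeasure translate(v→^, u_from→day, u_to→s)
<- 30560160
-> remeasure translate(v→-96, u_from→kB, u_to→s)
<- ToolError: incompatible units

Answer: 1805-06-30


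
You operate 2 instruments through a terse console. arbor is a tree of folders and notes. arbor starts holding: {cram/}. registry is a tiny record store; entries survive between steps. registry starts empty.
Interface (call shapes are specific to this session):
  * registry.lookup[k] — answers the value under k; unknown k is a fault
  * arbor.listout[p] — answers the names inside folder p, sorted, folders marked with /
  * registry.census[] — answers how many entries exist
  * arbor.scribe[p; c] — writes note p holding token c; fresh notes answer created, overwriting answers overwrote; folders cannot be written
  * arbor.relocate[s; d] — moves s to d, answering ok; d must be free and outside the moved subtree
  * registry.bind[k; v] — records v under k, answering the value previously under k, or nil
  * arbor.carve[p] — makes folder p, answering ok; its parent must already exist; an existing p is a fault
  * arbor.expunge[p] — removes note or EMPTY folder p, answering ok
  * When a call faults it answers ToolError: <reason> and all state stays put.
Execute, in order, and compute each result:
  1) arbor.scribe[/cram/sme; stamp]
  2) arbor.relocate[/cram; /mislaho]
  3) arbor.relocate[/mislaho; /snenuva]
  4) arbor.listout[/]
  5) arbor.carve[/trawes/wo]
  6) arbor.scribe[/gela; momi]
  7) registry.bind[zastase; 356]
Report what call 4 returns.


Now I run scribe using /cram/sme, stamp, → created.
Then relocate using /cram, /mislaho: ok.
Now I run relocate using /mislaho, /snenuva, giving ok.
I call listout using /, yielding [snenuva/].
Now I run carve using /trawes/wo, and observe ToolError: no parent.
Invoking scribe using /gela, momi, and observe created.
Invoking bind using zastase, 356, which returns nil.

Answer: [snenuva/]


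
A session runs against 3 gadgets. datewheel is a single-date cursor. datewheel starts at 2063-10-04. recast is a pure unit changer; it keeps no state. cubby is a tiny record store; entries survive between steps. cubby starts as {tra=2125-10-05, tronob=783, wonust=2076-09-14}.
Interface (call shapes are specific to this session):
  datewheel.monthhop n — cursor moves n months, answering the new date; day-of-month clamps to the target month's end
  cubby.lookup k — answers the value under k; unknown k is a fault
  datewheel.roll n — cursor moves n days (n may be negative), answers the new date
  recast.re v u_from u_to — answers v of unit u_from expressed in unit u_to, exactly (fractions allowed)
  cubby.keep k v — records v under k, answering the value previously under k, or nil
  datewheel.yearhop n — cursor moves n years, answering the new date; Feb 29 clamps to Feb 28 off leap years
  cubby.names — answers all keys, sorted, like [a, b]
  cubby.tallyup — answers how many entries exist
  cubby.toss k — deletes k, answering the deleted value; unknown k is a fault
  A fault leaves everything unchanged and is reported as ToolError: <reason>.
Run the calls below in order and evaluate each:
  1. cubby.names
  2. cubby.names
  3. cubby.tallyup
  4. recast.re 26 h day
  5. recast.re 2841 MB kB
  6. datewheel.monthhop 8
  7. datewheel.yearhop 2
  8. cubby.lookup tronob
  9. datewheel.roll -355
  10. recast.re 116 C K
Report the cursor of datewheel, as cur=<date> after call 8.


Invoking names(), → [tra, tronob, wonust].
Using names, and get [tra, tronob, wonust].
I invoke tallyup(), and see 3.
I call re passing 26, h, day, — result: 13/12.
I call re passing 2841, MB, kB: 2841000.
Invoking monthhop passing 8: 2064-06-04.
Calling yearhop passing 2, which returns 2066-06-04.
Invoking lookup passing tronob, → 783.
Calling roll passing -355, yielding 2065-06-14.
Now I run re passing 116, C, K, and see 7783/20.

Answer: cur=2066-06-04


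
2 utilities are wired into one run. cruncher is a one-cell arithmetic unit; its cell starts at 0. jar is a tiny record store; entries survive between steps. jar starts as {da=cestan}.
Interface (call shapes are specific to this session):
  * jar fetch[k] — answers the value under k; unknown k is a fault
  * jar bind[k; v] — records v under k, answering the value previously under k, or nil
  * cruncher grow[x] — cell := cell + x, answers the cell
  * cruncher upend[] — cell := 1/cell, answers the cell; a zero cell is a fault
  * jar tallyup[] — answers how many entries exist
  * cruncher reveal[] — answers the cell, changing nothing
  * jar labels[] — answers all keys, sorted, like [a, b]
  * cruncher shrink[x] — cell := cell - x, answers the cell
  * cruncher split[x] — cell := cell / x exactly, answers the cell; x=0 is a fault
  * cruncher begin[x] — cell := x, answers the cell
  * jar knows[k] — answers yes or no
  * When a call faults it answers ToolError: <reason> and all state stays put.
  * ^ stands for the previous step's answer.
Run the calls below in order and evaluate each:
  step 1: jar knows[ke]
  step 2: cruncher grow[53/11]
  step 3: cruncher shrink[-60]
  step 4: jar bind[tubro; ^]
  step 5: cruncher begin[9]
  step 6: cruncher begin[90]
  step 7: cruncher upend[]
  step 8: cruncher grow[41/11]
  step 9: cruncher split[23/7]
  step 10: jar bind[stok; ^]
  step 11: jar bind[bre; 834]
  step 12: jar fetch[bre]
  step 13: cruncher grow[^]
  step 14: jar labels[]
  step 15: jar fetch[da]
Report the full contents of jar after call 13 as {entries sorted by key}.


Answer: {bre=834, da=cestan, stok=25907/22770, tubro=713/11}

Derivation:
Invoking jar knows with k: ke, giving no.
Calling cruncher grow with x: 53/11: 53/11.
Invoking cruncher shrink with x: -60, yielding 713/11.
Then jar bind with k: tubro, v: ^, and get nil.
Using cruncher begin with x: 9, yielding 9.
I invoke cruncher begin with x: 90, and see 90.
I call cruncher upend(), which returns 1/90.
I run cruncher grow with x: 41/11, → 3701/990.
Calling cruncher split with x: 23/7, which returns 25907/22770.
I call jar bind with k: stok, v: ^, which returns nil.
I invoke jar bind with k: bre, v: 834, and see nil.
Using jar fetch with k: bre, and observe 834.
Calling cruncher grow with x: ^, yielding 19016087/22770.
Using jar labels, → [bre, da, stok, tubro].
Invoking jar fetch with k: da, — result: cestan.


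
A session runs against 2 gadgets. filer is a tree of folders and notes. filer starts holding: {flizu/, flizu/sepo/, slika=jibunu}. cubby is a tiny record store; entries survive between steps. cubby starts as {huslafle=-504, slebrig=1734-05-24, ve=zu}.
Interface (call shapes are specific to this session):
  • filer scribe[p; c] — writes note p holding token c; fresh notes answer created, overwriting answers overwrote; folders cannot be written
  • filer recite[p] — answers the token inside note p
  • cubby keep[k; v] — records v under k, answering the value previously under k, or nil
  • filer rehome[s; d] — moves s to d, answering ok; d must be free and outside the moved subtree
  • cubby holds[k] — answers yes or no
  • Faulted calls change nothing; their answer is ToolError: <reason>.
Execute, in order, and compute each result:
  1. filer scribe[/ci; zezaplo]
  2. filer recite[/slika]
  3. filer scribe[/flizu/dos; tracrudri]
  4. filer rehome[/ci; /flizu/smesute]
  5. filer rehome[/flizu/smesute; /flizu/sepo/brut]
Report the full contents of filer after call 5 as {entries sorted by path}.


Answer: {flizu/, flizu/dos=tracrudri, flizu/sepo/, flizu/sepo/brut=zezaplo, slika=jibunu}

Derivation:
CALL filer scribe[p→/ci; c→zezaplo]
RET  created
CALL filer recite[p→/slika]
RET  jibunu
CALL filer scribe[p→/flizu/dos; c→tracrudri]
RET  created
CALL filer rehome[s→/ci; d→/flizu/smesute]
RET  ok
CALL filer rehome[s→/flizu/smesute; d→/flizu/sepo/brut]
RET  ok


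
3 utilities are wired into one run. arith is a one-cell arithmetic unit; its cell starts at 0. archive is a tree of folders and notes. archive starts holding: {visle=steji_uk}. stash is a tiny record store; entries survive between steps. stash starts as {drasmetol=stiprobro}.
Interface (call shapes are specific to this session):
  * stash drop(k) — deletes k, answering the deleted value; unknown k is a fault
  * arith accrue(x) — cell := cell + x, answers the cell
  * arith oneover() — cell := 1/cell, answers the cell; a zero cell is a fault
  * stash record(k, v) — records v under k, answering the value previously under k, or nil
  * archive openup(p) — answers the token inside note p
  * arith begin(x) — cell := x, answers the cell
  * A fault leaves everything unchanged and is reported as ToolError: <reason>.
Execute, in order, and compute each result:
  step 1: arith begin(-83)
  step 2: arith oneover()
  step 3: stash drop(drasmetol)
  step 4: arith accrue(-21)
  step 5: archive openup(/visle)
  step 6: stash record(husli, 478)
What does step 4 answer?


==> arith begin(x=-83)
<== -83
==> arith oneover()
<== -1/83
==> stash drop(k=drasmetol)
<== stiprobro
==> arith accrue(x=-21)
<== -1744/83
==> archive openup(p=/visle)
<== steji_uk
==> stash record(k=husli, v=478)
<== nil

Answer: -1744/83


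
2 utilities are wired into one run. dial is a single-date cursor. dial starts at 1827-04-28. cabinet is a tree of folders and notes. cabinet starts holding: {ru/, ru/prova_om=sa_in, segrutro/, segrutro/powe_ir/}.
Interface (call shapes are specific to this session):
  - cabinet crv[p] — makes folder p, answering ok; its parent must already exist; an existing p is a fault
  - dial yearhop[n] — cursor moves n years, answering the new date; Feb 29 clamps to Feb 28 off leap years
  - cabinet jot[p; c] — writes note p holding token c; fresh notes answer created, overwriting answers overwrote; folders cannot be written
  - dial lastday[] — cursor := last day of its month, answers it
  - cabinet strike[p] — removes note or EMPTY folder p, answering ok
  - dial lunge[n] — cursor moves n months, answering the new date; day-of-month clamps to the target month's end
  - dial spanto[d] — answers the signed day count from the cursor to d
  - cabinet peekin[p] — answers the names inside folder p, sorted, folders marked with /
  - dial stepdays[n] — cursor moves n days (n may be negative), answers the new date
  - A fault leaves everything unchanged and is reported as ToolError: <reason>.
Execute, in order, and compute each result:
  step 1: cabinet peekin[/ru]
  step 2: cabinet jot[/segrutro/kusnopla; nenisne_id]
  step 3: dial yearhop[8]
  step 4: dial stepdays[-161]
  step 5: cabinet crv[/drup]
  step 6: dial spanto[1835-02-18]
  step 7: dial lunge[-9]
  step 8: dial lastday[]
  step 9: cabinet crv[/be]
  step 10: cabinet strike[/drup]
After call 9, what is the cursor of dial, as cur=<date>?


# 1. cabinet peekin(p: /ru) == [prova_om]
# 2. cabinet jot(p: /segrutro/kusnopla, c: nenisne_id) == created
# 3. dial yearhop(n: 8) == 1835-04-28
# 4. dial stepdays(n: -161) == 1834-11-18
# 5. cabinet crv(p: /drup) == ok
# 6. dial spanto(d: 1835-02-18) == 92
# 7. dial lunge(n: -9) == 1834-02-18
# 8. dial lastday() == 1834-02-28
# 9. cabinet crv(p: /be) == ok
# 10. cabinet strike(p: /drup) == ok

Answer: cur=1834-02-28


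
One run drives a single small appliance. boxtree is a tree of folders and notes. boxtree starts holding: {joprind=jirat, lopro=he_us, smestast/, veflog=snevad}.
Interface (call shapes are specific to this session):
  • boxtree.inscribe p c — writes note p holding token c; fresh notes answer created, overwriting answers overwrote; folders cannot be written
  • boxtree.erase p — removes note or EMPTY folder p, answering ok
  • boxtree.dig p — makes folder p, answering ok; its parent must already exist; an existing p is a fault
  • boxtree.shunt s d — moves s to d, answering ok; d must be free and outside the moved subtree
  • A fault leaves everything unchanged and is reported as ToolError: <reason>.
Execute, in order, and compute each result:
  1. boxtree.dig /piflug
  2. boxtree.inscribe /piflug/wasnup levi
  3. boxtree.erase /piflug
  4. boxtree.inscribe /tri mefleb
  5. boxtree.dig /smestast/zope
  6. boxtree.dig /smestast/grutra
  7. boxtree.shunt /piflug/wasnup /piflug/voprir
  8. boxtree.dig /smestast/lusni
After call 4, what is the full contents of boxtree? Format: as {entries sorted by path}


CALL boxtree.dig[/piflug]
RET  ok
CALL boxtree.inscribe[/piflug/wasnup; levi]
RET  created
CALL boxtree.erase[/piflug]
RET  ToolError: not empty
CALL boxtree.inscribe[/tri; mefleb]
RET  created
CALL boxtree.dig[/smestast/zope]
RET  ok
CALL boxtree.dig[/smestast/grutra]
RET  ok
CALL boxtree.shunt[/piflug/wasnup; /piflug/voprir]
RET  ok
CALL boxtree.dig[/smestast/lusni]
RET  ok

Answer: {joprind=jirat, lopro=he_us, piflug/, piflug/wasnup=levi, smestast/, tri=mefleb, veflog=snevad}


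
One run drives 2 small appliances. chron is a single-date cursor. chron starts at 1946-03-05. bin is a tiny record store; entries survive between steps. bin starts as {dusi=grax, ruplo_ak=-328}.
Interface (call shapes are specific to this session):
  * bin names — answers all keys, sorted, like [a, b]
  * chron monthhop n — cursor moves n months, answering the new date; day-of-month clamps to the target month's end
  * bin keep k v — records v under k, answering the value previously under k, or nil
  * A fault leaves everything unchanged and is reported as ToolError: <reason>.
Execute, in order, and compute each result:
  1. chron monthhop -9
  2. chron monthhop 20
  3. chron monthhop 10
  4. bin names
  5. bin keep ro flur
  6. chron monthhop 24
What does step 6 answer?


# 1. chron monthhop(n: -9) -> 1945-06-05
# 2. chron monthhop(n: 20) -> 1947-02-05
# 3. chron monthhop(n: 10) -> 1947-12-05
# 4. bin names() -> [dusi, ruplo_ak]
# 5. bin keep(k: ro, v: flur) -> nil
# 6. chron monthhop(n: 24) -> 1949-12-05

Answer: 1949-12-05


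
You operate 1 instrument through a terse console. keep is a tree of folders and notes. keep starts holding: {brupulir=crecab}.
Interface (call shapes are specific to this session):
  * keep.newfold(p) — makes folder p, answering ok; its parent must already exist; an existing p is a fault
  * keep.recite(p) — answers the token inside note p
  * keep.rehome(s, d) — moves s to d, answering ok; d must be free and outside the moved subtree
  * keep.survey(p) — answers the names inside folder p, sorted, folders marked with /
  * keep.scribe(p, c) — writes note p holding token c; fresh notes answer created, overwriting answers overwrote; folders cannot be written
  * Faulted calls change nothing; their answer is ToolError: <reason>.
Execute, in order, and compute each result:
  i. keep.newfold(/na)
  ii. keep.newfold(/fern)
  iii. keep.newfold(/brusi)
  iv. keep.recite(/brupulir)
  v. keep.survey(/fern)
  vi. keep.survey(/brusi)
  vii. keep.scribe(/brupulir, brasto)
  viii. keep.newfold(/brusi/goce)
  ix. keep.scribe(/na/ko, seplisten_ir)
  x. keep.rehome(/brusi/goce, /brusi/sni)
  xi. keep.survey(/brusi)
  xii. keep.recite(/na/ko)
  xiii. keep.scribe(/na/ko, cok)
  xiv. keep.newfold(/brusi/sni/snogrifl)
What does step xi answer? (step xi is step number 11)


Answer: [sni/]

Derivation:
CALL newfold[p: /na]
RET  ok
CALL newfold[p: /fern]
RET  ok
CALL newfold[p: /brusi]
RET  ok
CALL recite[p: /brupulir]
RET  crecab
CALL survey[p: /fern]
RET  []
CALL survey[p: /brusi]
RET  []
CALL scribe[p: /brupulir; c: brasto]
RET  overwrote
CALL newfold[p: /brusi/goce]
RET  ok
CALL scribe[p: /na/ko; c: seplisten_ir]
RET  created
CALL rehome[s: /brusi/goce; d: /brusi/sni]
RET  ok
CALL survey[p: /brusi]
RET  [sni/]
CALL recite[p: /na/ko]
RET  seplisten_ir
CALL scribe[p: /na/ko; c: cok]
RET  overwrote
CALL newfold[p: /brusi/sni/snogrifl]
RET  ok


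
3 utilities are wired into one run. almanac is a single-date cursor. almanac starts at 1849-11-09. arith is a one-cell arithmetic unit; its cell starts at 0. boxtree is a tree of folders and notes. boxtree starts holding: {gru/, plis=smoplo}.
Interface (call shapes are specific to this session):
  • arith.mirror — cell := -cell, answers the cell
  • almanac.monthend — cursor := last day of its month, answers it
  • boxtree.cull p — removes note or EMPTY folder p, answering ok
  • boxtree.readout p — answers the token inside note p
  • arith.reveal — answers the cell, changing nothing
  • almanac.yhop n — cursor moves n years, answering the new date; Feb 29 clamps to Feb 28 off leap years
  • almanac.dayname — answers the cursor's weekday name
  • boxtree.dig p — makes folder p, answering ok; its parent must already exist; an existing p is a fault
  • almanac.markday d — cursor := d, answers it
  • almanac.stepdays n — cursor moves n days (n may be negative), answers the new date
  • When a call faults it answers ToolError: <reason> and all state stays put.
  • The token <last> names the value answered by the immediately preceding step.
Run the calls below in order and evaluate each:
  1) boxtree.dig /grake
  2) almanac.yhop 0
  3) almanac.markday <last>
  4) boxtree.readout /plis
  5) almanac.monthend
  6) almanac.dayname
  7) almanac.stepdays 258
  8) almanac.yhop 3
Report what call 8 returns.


Answer: 1853-08-15

Derivation:
I try boxtree.dig using p→/grake, yielding ok.
Calling almanac.yhop using n→0: 1849-11-09.
Then almanac.markday using d→<last>, which returns 1849-11-09.
Next I call boxtree.readout using p→/plis, → smoplo.
I try almanac.monthend(), and observe 1849-11-30.
I try almanac.dayname(), giving Friday.
Invoking almanac.stepdays using n→258, and observe 1850-08-15.
I call almanac.yhop using n→3, and get 1853-08-15.
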